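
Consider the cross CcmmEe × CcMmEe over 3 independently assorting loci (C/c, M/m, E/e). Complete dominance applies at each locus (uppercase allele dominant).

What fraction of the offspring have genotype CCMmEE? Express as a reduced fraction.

CcmmEe gametes: CmE×2, Cme×2, cmE×2, cme×2
CcMmEe gametes: CME×1, CMe×1, CmE×1, Cme×1, cME×1, cMe×1, cmE×1, cme×1
CcmmEe×CcMmEe grid (8·8=64): CCMmEE=2 CCMmEe=4 CCMmee=2 CCmmEE=2 CCmmEe=4 CCmmee=2 CcMmEE=4 CcMmEe=8 CcMmee=4 CcmmEE=4 CcmmEe=8 Ccmmee=4 ccMmEE=2 ccMmEe=4 ccMmee=2 ccmmEE=2 ccmmEe=4 ccmmee=2
CCMmEE hits 2/64; gcd=2; 2÷2/64÷2 = 1/32

P(CCMmEE) = 1/32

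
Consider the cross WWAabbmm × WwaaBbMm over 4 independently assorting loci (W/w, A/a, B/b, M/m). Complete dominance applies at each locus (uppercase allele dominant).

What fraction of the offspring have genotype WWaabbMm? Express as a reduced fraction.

P(WWaabbMm) = 1/16

WWAabbmm gametes: WAbm×8, Wabm×8
WwaaBbMm gametes: WaBM×2, WaBm×2, WabM×2, Wabm×2, waBM×2, waBm×2, wabM×2, wabm×2
WWAabbmm×WwaaBbMm grid (16·16=256): WWAaBbMm=16 WWAaBbmm=16 WWAabbMm=16 WWAabbmm=16 WWaaBbMm=16 WWaaBbmm=16 WWaabbMm=16 WWaabbmm=16 WwAaBbMm=16 WwAaBbmm=16 WwAabbMm=16 WwAabbmm=16 WwaaBbMm=16 WwaaBbmm=16 WwaabbMm=16 Wwaabbmm=16
WWaabbMm hits 16/256; gcd=16; 16÷16/256÷16 = 1/16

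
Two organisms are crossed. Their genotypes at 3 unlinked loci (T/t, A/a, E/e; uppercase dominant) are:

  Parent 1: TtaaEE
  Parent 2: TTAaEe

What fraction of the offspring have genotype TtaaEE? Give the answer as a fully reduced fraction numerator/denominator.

P(TtaaEE) = 1/8

TtaaEE gametes: TaE×4, taE×4
TTAaEe gametes: TAE×2, TAe×2, TaE×2, Tae×2
TtaaEE×TTAaEe grid (8·8=64): TTAaEE=8 TTAaEe=8 TTaaEE=8 TTaaEe=8 TtAaEE=8 TtAaEe=8 TtaaEE=8 TtaaEe=8
TtaaEE hits 8/64; gcd=8; 8÷8/64÷8 = 1/8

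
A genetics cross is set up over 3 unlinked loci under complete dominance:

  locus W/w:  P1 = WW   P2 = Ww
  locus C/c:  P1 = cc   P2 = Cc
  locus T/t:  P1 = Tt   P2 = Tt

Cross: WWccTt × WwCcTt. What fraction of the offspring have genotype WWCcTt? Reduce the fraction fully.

P(WWCcTt) = 1/8

WWccTt gametes: WcT×4, Wct×4
WwCcTt gametes: WCT×1, WCt×1, WcT×1, Wct×1, wCT×1, wCt×1, wcT×1, wct×1
WWccTt×WwCcTt grid (8·8=64): WWCcTT=4 WWCcTt=8 WWCctt=4 WWccTT=4 WWccTt=8 WWcctt=4 WwCcTT=4 WwCcTt=8 WwCctt=4 WwccTT=4 WwccTt=8 Wwcctt=4
WWCcTt hits 8/64; gcd=8; 8÷8/64÷8 = 1/8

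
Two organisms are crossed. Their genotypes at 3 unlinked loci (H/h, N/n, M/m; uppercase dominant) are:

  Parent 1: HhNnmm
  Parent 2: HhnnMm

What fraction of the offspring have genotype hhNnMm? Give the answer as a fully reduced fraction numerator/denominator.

HhNnmm gametes: HNm×2, Hnm×2, hNm×2, hnm×2
HhnnMm gametes: HnM×2, Hnm×2, hnM×2, hnm×2
HhNnmm×HhnnMm grid (8·8=64): HHNnMm=4 HHNnmm=4 HHnnMm=4 HHnnmm=4 HhNnMm=8 HhNnmm=8 HhnnMm=8 Hhnnmm=8 hhNnMm=4 hhNnmm=4 hhnnMm=4 hhnnmm=4
hhNnMm hits 4/64; gcd=4; 4÷4/64÷4 = 1/16

P(hhNnMm) = 1/16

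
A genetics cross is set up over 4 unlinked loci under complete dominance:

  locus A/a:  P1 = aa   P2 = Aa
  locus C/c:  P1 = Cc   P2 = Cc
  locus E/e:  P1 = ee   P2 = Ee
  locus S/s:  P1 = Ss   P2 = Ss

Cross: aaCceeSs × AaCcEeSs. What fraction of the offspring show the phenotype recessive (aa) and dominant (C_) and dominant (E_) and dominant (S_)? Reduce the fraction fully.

aaCceeSs gametes: aCeS×4, aCes×4, aceS×4, aces×4
AaCcEeSs gametes: ACES×1, ACEs×1, ACeS×1, ACes×1, AcES×1, AcEs×1, AceS×1, Aces×1, aCES×1, aCEs×1, aCeS×1, aCes×1, acES×1, acEs×1, aceS×1, aces×1
aaCceeSs×AaCcEeSs grid (16·16=256): AaCCEeSS=4 AaCCEeSs=8 AaCCEess=4 AaCCeeSS=4 AaCCeeSs=8 AaCCeess=4 AaCcEeSS=8 AaCcEeSs=16 AaCcEess=8 AaCceeSS=8 AaCceeSs=16 AaCceess=8 AaccEeSS=4 AaccEeSs=8 AaccEess=4 AacceeSS=4 AacceeSs=8 Aacceess=4 aaCCEeSS=4 aaCCEeSs=8 aaCCEess=4 aaCCeeSS=4 aaCCeeSs=8 aaCCeess=4 aaCcEeSS=8 aaCcEeSs=16 aaCcEess=8 aaCceeSS=8 aaCceeSs=16 aaCceess=8 aaccEeSS=4 aaccEeSs=8 aaccEess=4 aacceeSS=4 aacceeSs=8 aacceess=4
aa C_ E_ S_ hits 36/256; gcd=4; 36÷4/256÷4 = 9/64

P(aa C_ E_ S_) = 9/64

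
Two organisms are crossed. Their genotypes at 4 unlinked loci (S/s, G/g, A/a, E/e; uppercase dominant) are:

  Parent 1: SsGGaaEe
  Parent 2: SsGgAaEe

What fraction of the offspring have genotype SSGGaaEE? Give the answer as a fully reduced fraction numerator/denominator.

SsGGaaEe gametes: SGaE×4, SGae×4, sGaE×4, sGae×4
SsGgAaEe gametes: SGAE×1, SGAe×1, SGaE×1, SGae×1, SgAE×1, SgAe×1, SgaE×1, Sgae×1, sGAE×1, sGAe×1, sGaE×1, sGae×1, sgAE×1, sgAe×1, sgaE×1, sgae×1
SsGGaaEe×SsGgAaEe grid (16·16=256): SSGGAaEE=4 SSGGAaEe=8 SSGGAaee=4 SSGGaaEE=4 SSGGaaEe=8 SSGGaaee=4 SSGgAaEE=4 SSGgAaEe=8 SSGgAaee=4 SSGgaaEE=4 SSGgaaEe=8 SSGgaaee=4 SsGGAaEE=8 SsGGAaEe=16 SsGGAaee=8 SsGGaaEE=8 SsGGaaEe=16 SsGGaaee=8 SsGgAaEE=8 SsGgAaEe=16 SsGgAaee=8 SsGgaaEE=8 SsGgaaEe=16 SsGgaaee=8 ssGGAaEE=4 ssGGAaEe=8 ssGGAaee=4 ssGGaaEE=4 ssGGaaEe=8 ssGGaaee=4 ssGgAaEE=4 ssGgAaEe=8 ssGgAaee=4 ssGgaaEE=4 ssGgaaEe=8 ssGgaaee=4
SSGGaaEE hits 4/256; gcd=4; 4÷4/256÷4 = 1/64

P(SSGGaaEE) = 1/64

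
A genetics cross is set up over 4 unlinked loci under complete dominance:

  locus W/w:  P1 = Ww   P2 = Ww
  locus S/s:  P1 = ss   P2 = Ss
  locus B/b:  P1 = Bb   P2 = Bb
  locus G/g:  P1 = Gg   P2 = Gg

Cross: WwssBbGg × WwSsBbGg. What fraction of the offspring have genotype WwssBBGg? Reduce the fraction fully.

P(WwssBBGg) = 1/32

WwssBbGg gametes: WsBG×2, WsBg×2, WsbG×2, Wsbg×2, wsBG×2, wsBg×2, wsbG×2, wsbg×2
WwSsBbGg gametes: WSBG×1, WSBg×1, WSbG×1, WSbg×1, WsBG×1, WsBg×1, WsbG×1, Wsbg×1, wSBG×1, wSBg×1, wSbG×1, wSbg×1, wsBG×1, wsBg×1, wsbG×1, wsbg×1
WwssBbGg×WwSsBbGg grid (16·16=256): WWSsBBGG=2 WWSsBBGg=4 WWSsBBgg=2 WWSsBbGG=4 WWSsBbGg=8 WWSsBbgg=4 WWSsbbGG=2 WWSsbbGg=4 WWSsbbgg=2 WWssBBGG=2 WWssBBGg=4 WWssBBgg=2 WWssBbGG=4 WWssBbGg=8 WWssBbgg=4 WWssbbGG=2 WWssbbGg=4 WWssbbgg=2 WwSsBBGG=4 WwSsBBGg=8 WwSsBBgg=4 WwSsBbGG=8 WwSsBbGg=16 WwSsBbgg=8 WwSsbbGG=4 WwSsbbGg=8 WwSsbbgg=4 WwssBBGG=4 WwssBBGg=8 WwssBBgg=4 WwssBbGG=8 WwssBbGg=16 WwssBbgg=8 WwssbbGG=4 WwssbbGg=8 Wwssbbgg=4 wwSsBBGG=2 wwSsBBGg=4 wwSsBBgg=2 wwSsBbGG=4 wwSsBbGg=8 wwSsBbgg=4 wwSsbbGG=2 wwSsbbGg=4 wwSsbbgg=2 wwssBBGG=2 wwssBBGg=4 wwssBBgg=2 wwssBbGG=4 wwssBbGg=8 wwssBbgg=4 wwssbbGG=2 wwssbbGg=4 wwssbbgg=2
WwssBBGg hits 8/256; gcd=8; 8÷8/256÷8 = 1/32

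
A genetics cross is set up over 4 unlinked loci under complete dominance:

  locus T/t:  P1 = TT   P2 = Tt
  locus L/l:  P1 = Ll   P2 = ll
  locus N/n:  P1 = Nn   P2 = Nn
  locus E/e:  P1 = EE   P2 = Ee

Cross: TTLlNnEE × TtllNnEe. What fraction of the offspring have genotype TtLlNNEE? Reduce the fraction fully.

TTLlNnEE gametes: TLNE×4, TLnE×4, TlNE×4, TlnE×4
TtllNnEe gametes: TlNE×2, TlNe×2, TlnE×2, Tlne×2, tlNE×2, tlNe×2, tlnE×2, tlne×2
TTLlNnEE×TtllNnEe grid (16·16=256): TTLlNNEE=8 TTLlNNEe=8 TTLlNnEE=16 TTLlNnEe=16 TTLlnnEE=8 TTLlnnEe=8 TTllNNEE=8 TTllNNEe=8 TTllNnEE=16 TTllNnEe=16 TTllnnEE=8 TTllnnEe=8 TtLlNNEE=8 TtLlNNEe=8 TtLlNnEE=16 TtLlNnEe=16 TtLlnnEE=8 TtLlnnEe=8 TtllNNEE=8 TtllNNEe=8 TtllNnEE=16 TtllNnEe=16 TtllnnEE=8 TtllnnEe=8
TtLlNNEE hits 8/256; gcd=8; 8÷8/256÷8 = 1/32

P(TtLlNNEE) = 1/32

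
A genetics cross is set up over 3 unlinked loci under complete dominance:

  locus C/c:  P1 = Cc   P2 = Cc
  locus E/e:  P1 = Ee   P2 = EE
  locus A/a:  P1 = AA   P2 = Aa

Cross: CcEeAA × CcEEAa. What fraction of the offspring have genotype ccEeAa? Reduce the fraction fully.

P(ccEeAa) = 1/16

CcEeAA gametes: CEA×2, CeA×2, cEA×2, ceA×2
CcEEAa gametes: CEA×2, CEa×2, cEA×2, cEa×2
CcEeAA×CcEEAa grid (8·8=64): CCEEAA=4 CCEEAa=4 CCEeAA=4 CCEeAa=4 CcEEAA=8 CcEEAa=8 CcEeAA=8 CcEeAa=8 ccEEAA=4 ccEEAa=4 ccEeAA=4 ccEeAa=4
ccEeAa hits 4/64; gcd=4; 4÷4/64÷4 = 1/16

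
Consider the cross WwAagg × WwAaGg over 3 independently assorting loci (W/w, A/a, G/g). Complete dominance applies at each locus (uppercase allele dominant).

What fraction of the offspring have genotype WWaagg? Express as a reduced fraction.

WwAagg gametes: WAg×2, Wag×2, wAg×2, wag×2
WwAaGg gametes: WAG×1, WAg×1, WaG×1, Wag×1, wAG×1, wAg×1, waG×1, wag×1
WwAagg×WwAaGg grid (8·8=64): WWAAGg=2 WWAAgg=2 WWAaGg=4 WWAagg=4 WWaaGg=2 WWaagg=2 WwAAGg=4 WwAAgg=4 WwAaGg=8 WwAagg=8 WwaaGg=4 Wwaagg=4 wwAAGg=2 wwAAgg=2 wwAaGg=4 wwAagg=4 wwaaGg=2 wwaagg=2
WWaagg hits 2/64; gcd=2; 2÷2/64÷2 = 1/32

P(WWaagg) = 1/32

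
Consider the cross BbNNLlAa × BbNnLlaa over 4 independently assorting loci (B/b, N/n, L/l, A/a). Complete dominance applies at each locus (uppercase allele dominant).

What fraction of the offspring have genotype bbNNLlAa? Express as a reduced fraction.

BbNNLlAa gametes: BNLA×2, BNLa×2, BNlA×2, BNla×2, bNLA×2, bNLa×2, bNlA×2, bNla×2
BbNnLlaa gametes: BNLa×2, BNla×2, BnLa×2, Bnla×2, bNLa×2, bNla×2, bnLa×2, bnla×2
BbNNLlAa×BbNnLlaa grid (16·16=256): BBNNLLAa=4 BBNNLLaa=4 BBNNLlAa=8 BBNNLlaa=8 BBNNllAa=4 BBNNllaa=4 BBNnLLAa=4 BBNnLLaa=4 BBNnLlAa=8 BBNnLlaa=8 BBNnllAa=4 BBNnllaa=4 BbNNLLAa=8 BbNNLLaa=8 BbNNLlAa=16 BbNNLlaa=16 BbNNllAa=8 BbNNllaa=8 BbNnLLAa=8 BbNnLLaa=8 BbNnLlAa=16 BbNnLlaa=16 BbNnllAa=8 BbNnllaa=8 bbNNLLAa=4 bbNNLLaa=4 bbNNLlAa=8 bbNNLlaa=8 bbNNllAa=4 bbNNllaa=4 bbNnLLAa=4 bbNnLLaa=4 bbNnLlAa=8 bbNnLlaa=8 bbNnllAa=4 bbNnllaa=4
bbNNLlAa hits 8/256; gcd=8; 8÷8/256÷8 = 1/32

P(bbNNLlAa) = 1/32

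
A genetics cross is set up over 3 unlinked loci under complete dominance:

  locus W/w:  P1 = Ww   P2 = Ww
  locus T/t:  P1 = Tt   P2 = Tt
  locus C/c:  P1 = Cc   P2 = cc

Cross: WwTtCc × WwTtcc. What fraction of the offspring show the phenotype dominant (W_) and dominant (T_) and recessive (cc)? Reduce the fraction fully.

P(W_ T_ cc) = 9/32

WwTtCc gametes: WTC×1, WTc×1, WtC×1, Wtc×1, wTC×1, wTc×1, wtC×1, wtc×1
WwTtcc gametes: WTc×2, Wtc×2, wTc×2, wtc×2
WwTtCc×WwTtcc grid (8·8=64): WWTTCc=2 WWTTcc=2 WWTtCc=4 WWTtcc=4 WWttCc=2 WWttcc=2 WwTTCc=4 WwTTcc=4 WwTtCc=8 WwTtcc=8 WwttCc=4 Wwttcc=4 wwTTCc=2 wwTTcc=2 wwTtCc=4 wwTtcc=4 wwttCc=2 wwttcc=2
W_ T_ cc hits 18/64; gcd=2; 18÷2/64÷2 = 9/32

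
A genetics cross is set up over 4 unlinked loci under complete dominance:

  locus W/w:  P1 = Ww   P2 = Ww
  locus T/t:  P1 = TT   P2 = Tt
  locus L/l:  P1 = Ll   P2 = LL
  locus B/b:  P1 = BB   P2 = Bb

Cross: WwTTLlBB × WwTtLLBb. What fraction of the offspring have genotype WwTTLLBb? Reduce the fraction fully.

WwTTLlBB gametes: WTLB×4, WTlB×4, wTLB×4, wTlB×4
WwTtLLBb gametes: WTLB×2, WTLb×2, WtLB×2, WtLb×2, wTLB×2, wTLb×2, wtLB×2, wtLb×2
WwTTLlBB×WwTtLLBb grid (16·16=256): WWTTLLBB=8 WWTTLLBb=8 WWTTLlBB=8 WWTTLlBb=8 WWTtLLBB=8 WWTtLLBb=8 WWTtLlBB=8 WWTtLlBb=8 WwTTLLBB=16 WwTTLLBb=16 WwTTLlBB=16 WwTTLlBb=16 WwTtLLBB=16 WwTtLLBb=16 WwTtLlBB=16 WwTtLlBb=16 wwTTLLBB=8 wwTTLLBb=8 wwTTLlBB=8 wwTTLlBb=8 wwTtLLBB=8 wwTtLLBb=8 wwTtLlBB=8 wwTtLlBb=8
WwTTLLBb hits 16/256; gcd=16; 16÷16/256÷16 = 1/16

P(WwTTLLBb) = 1/16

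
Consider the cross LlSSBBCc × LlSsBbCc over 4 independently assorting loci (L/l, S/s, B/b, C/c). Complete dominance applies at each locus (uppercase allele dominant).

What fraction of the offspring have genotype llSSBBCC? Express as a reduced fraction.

P(llSSBBCC) = 1/64

LlSSBBCc gametes: LSBC×4, LSBc×4, lSBC×4, lSBc×4
LlSsBbCc gametes: LSBC×1, LSBc×1, LSbC×1, LSbc×1, LsBC×1, LsBc×1, LsbC×1, Lsbc×1, lSBC×1, lSBc×1, lSbC×1, lSbc×1, lsBC×1, lsBc×1, lsbC×1, lsbc×1
LlSSBBCc×LlSsBbCc grid (16·16=256): LLSSBBCC=4 LLSSBBCc=8 LLSSBBcc=4 LLSSBbCC=4 LLSSBbCc=8 LLSSBbcc=4 LLSsBBCC=4 LLSsBBCc=8 LLSsBBcc=4 LLSsBbCC=4 LLSsBbCc=8 LLSsBbcc=4 LlSSBBCC=8 LlSSBBCc=16 LlSSBBcc=8 LlSSBbCC=8 LlSSBbCc=16 LlSSBbcc=8 LlSsBBCC=8 LlSsBBCc=16 LlSsBBcc=8 LlSsBbCC=8 LlSsBbCc=16 LlSsBbcc=8 llSSBBCC=4 llSSBBCc=8 llSSBBcc=4 llSSBbCC=4 llSSBbCc=8 llSSBbcc=4 llSsBBCC=4 llSsBBCc=8 llSsBBcc=4 llSsBbCC=4 llSsBbCc=8 llSsBbcc=4
llSSBBCC hits 4/256; gcd=4; 4÷4/256÷4 = 1/64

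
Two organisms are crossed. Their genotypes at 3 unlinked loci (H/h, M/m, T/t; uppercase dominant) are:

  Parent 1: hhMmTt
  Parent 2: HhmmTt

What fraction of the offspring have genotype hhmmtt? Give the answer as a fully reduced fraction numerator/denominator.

P(hhmmtt) = 1/16

hhMmTt gametes: hMT×2, hMt×2, hmT×2, hmt×2
HhmmTt gametes: HmT×2, Hmt×2, hmT×2, hmt×2
hhMmTt×HhmmTt grid (8·8=64): HhMmTT=4 HhMmTt=8 HhMmtt=4 HhmmTT=4 HhmmTt=8 Hhmmtt=4 hhMmTT=4 hhMmTt=8 hhMmtt=4 hhmmTT=4 hhmmTt=8 hhmmtt=4
hhmmtt hits 4/64; gcd=4; 4÷4/64÷4 = 1/16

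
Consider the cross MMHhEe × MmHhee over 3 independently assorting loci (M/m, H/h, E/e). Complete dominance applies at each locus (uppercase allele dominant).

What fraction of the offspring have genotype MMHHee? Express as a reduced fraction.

MMHhEe gametes: MHE×2, MHe×2, MhE×2, Mhe×2
MmHhee gametes: MHe×2, Mhe×2, mHe×2, mhe×2
MMHhEe×MmHhee grid (8·8=64): MMHHEe=4 MMHHee=4 MMHhEe=8 MMHhee=8 MMhhEe=4 MMhhee=4 MmHHEe=4 MmHHee=4 MmHhEe=8 MmHhee=8 MmhhEe=4 Mmhhee=4
MMHHee hits 4/64; gcd=4; 4÷4/64÷4 = 1/16

P(MMHHee) = 1/16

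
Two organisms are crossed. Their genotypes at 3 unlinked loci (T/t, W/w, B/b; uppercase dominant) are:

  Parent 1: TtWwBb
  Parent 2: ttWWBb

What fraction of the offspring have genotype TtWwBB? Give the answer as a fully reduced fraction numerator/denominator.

TtWwBb gametes: TWB×1, TWb×1, TwB×1, Twb×1, tWB×1, tWb×1, twB×1, twb×1
ttWWBb gametes: tWB×4, tWb×4
TtWwBb×ttWWBb grid (8·8=64): TtWWBB=4 TtWWBb=8 TtWWbb=4 TtWwBB=4 TtWwBb=8 TtWwbb=4 ttWWBB=4 ttWWBb=8 ttWWbb=4 ttWwBB=4 ttWwBb=8 ttWwbb=4
TtWwBB hits 4/64; gcd=4; 4÷4/64÷4 = 1/16

P(TtWwBB) = 1/16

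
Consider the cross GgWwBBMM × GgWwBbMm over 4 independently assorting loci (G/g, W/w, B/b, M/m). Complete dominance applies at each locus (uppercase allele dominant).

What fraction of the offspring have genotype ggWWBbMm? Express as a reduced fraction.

P(ggWWBbMm) = 1/64

GgWwBBMM gametes: GWBM×4, GwBM×4, gWBM×4, gwBM×4
GgWwBbMm gametes: GWBM×1, GWBm×1, GWbM×1, GWbm×1, GwBM×1, GwBm×1, GwbM×1, Gwbm×1, gWBM×1, gWBm×1, gWbM×1, gWbm×1, gwBM×1, gwBm×1, gwbM×1, gwbm×1
GgWwBBMM×GgWwBbMm grid (16·16=256): GGWWBBMM=4 GGWWBBMm=4 GGWWBbMM=4 GGWWBbMm=4 GGWwBBMM=8 GGWwBBMm=8 GGWwBbMM=8 GGWwBbMm=8 GGwwBBMM=4 GGwwBBMm=4 GGwwBbMM=4 GGwwBbMm=4 GgWWBBMM=8 GgWWBBMm=8 GgWWBbMM=8 GgWWBbMm=8 GgWwBBMM=16 GgWwBBMm=16 GgWwBbMM=16 GgWwBbMm=16 GgwwBBMM=8 GgwwBBMm=8 GgwwBbMM=8 GgwwBbMm=8 ggWWBBMM=4 ggWWBBMm=4 ggWWBbMM=4 ggWWBbMm=4 ggWwBBMM=8 ggWwBBMm=8 ggWwBbMM=8 ggWwBbMm=8 ggwwBBMM=4 ggwwBBMm=4 ggwwBbMM=4 ggwwBbMm=4
ggWWBbMm hits 4/256; gcd=4; 4÷4/256÷4 = 1/64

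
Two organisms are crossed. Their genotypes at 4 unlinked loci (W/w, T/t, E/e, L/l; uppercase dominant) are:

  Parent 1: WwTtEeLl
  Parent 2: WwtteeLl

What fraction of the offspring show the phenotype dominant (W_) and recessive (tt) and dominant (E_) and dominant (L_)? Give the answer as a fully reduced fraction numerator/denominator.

WwTtEeLl gametes: WTEL×1, WTEl×1, WTeL×1, WTel×1, WtEL×1, WtEl×1, WteL×1, Wtel×1, wTEL×1, wTEl×1, wTeL×1, wTel×1, wtEL×1, wtEl×1, wteL×1, wtel×1
WwtteeLl gametes: WteL×4, Wtel×4, wteL×4, wtel×4
WwTtEeLl×WwtteeLl grid (16·16=256): WWTtEeLL=4 WWTtEeLl=8 WWTtEell=4 WWTteeLL=4 WWTteeLl=8 WWTteell=4 WWttEeLL=4 WWttEeLl=8 WWttEell=4 WWtteeLL=4 WWtteeLl=8 WWtteell=4 WwTtEeLL=8 WwTtEeLl=16 WwTtEell=8 WwTteeLL=8 WwTteeLl=16 WwTteell=8 WwttEeLL=8 WwttEeLl=16 WwttEell=8 WwtteeLL=8 WwtteeLl=16 Wwtteell=8 wwTtEeLL=4 wwTtEeLl=8 wwTtEell=4 wwTteeLL=4 wwTteeLl=8 wwTteell=4 wwttEeLL=4 wwttEeLl=8 wwttEell=4 wwtteeLL=4 wwtteeLl=8 wwtteell=4
W_ tt E_ L_ hits 36/256; gcd=4; 36÷4/256÷4 = 9/64

P(W_ tt E_ L_) = 9/64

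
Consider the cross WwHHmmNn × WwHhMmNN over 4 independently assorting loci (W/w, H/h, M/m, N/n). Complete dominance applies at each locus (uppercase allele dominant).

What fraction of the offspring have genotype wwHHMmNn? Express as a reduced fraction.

WwHHmmNn gametes: WHmN×4, WHmn×4, wHmN×4, wHmn×4
WwHhMmNN gametes: WHMN×2, WHmN×2, WhMN×2, WhmN×2, wHMN×2, wHmN×2, whMN×2, whmN×2
WwHHmmNn×WwHhMmNN grid (16·16=256): WWHHMmNN=8 WWHHMmNn=8 WWHHmmNN=8 WWHHmmNn=8 WWHhMmNN=8 WWHhMmNn=8 WWHhmmNN=8 WWHhmmNn=8 WwHHMmNN=16 WwHHMmNn=16 WwHHmmNN=16 WwHHmmNn=16 WwHhMmNN=16 WwHhMmNn=16 WwHhmmNN=16 WwHhmmNn=16 wwHHMmNN=8 wwHHMmNn=8 wwHHmmNN=8 wwHHmmNn=8 wwHhMmNN=8 wwHhMmNn=8 wwHhmmNN=8 wwHhmmNn=8
wwHHMmNn hits 8/256; gcd=8; 8÷8/256÷8 = 1/32

P(wwHHMmNn) = 1/32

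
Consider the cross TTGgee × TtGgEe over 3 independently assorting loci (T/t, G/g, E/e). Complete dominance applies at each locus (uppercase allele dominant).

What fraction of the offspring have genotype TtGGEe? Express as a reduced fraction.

TTGgee gametes: TGe×4, Tge×4
TtGgEe gametes: TGE×1, TGe×1, TgE×1, Tge×1, tGE×1, tGe×1, tgE×1, tge×1
TTGgee×TtGgEe grid (8·8=64): TTGGEe=4 TTGGee=4 TTGgEe=8 TTGgee=8 TTggEe=4 TTggee=4 TtGGEe=4 TtGGee=4 TtGgEe=8 TtGgee=8 TtggEe=4 Ttggee=4
TtGGEe hits 4/64; gcd=4; 4÷4/64÷4 = 1/16

P(TtGGEe) = 1/16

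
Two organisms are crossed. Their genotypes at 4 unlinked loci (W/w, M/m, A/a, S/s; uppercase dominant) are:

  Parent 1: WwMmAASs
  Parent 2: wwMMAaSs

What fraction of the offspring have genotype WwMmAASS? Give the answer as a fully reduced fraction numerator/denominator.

P(WwMmAASS) = 1/32

WwMmAASs gametes: WMAS×2, WMAs×2, WmAS×2, WmAs×2, wMAS×2, wMAs×2, wmAS×2, wmAs×2
wwMMAaSs gametes: wMAS×4, wMAs×4, wMaS×4, wMas×4
WwMmAASs×wwMMAaSs grid (16·16=256): WwMMAASS=8 WwMMAASs=16 WwMMAAss=8 WwMMAaSS=8 WwMMAaSs=16 WwMMAass=8 WwMmAASS=8 WwMmAASs=16 WwMmAAss=8 WwMmAaSS=8 WwMmAaSs=16 WwMmAass=8 wwMMAASS=8 wwMMAASs=16 wwMMAAss=8 wwMMAaSS=8 wwMMAaSs=16 wwMMAass=8 wwMmAASS=8 wwMmAASs=16 wwMmAAss=8 wwMmAaSS=8 wwMmAaSs=16 wwMmAass=8
WwMmAASS hits 8/256; gcd=8; 8÷8/256÷8 = 1/32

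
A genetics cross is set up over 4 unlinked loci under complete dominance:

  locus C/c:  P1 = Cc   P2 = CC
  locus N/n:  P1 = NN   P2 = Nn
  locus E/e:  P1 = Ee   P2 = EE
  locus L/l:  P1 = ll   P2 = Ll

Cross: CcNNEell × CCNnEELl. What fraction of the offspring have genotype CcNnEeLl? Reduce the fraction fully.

P(CcNnEeLl) = 1/16

CcNNEell gametes: CNEl×4, CNel×4, cNEl×4, cNel×4
CCNnEELl gametes: CNEL×4, CNEl×4, CnEL×4, CnEl×4
CcNNEell×CCNnEELl grid (16·16=256): CCNNEELl=16 CCNNEEll=16 CCNNEeLl=16 CCNNEell=16 CCNnEELl=16 CCNnEEll=16 CCNnEeLl=16 CCNnEell=16 CcNNEELl=16 CcNNEEll=16 CcNNEeLl=16 CcNNEell=16 CcNnEELl=16 CcNnEEll=16 CcNnEeLl=16 CcNnEell=16
CcNnEeLl hits 16/256; gcd=16; 16÷16/256÷16 = 1/16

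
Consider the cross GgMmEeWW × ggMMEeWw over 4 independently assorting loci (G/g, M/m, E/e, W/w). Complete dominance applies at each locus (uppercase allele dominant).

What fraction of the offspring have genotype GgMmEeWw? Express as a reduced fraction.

P(GgMmEeWw) = 1/16

GgMmEeWW gametes: GMEW×2, GMeW×2, GmEW×2, GmeW×2, gMEW×2, gMeW×2, gmEW×2, gmeW×2
ggMMEeWw gametes: gMEW×4, gMEw×4, gMeW×4, gMew×4
GgMmEeWW×ggMMEeWw grid (16·16=256): GgMMEEWW=8 GgMMEEWw=8 GgMMEeWW=16 GgMMEeWw=16 GgMMeeWW=8 GgMMeeWw=8 GgMmEEWW=8 GgMmEEWw=8 GgMmEeWW=16 GgMmEeWw=16 GgMmeeWW=8 GgMmeeWw=8 ggMMEEWW=8 ggMMEEWw=8 ggMMEeWW=16 ggMMEeWw=16 ggMMeeWW=8 ggMMeeWw=8 ggMmEEWW=8 ggMmEEWw=8 ggMmEeWW=16 ggMmEeWw=16 ggMmeeWW=8 ggMmeeWw=8
GgMmEeWw hits 16/256; gcd=16; 16÷16/256÷16 = 1/16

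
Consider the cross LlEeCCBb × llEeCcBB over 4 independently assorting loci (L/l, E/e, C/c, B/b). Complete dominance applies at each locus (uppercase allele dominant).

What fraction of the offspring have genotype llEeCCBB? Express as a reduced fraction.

LlEeCCBb gametes: LECB×2, LECb×2, LeCB×2, LeCb×2, lECB×2, lECb×2, leCB×2, leCb×2
llEeCcBB gametes: lECB×4, lEcB×4, leCB×4, lecB×4
LlEeCCBb×llEeCcBB grid (16·16=256): LlEECCBB=8 LlEECCBb=8 LlEECcBB=8 LlEECcBb=8 LlEeCCBB=16 LlEeCCBb=16 LlEeCcBB=16 LlEeCcBb=16 LleeCCBB=8 LleeCCBb=8 LleeCcBB=8 LleeCcBb=8 llEECCBB=8 llEECCBb=8 llEECcBB=8 llEECcBb=8 llEeCCBB=16 llEeCCBb=16 llEeCcBB=16 llEeCcBb=16 lleeCCBB=8 lleeCCBb=8 lleeCcBB=8 lleeCcBb=8
llEeCCBB hits 16/256; gcd=16; 16÷16/256÷16 = 1/16

P(llEeCCBB) = 1/16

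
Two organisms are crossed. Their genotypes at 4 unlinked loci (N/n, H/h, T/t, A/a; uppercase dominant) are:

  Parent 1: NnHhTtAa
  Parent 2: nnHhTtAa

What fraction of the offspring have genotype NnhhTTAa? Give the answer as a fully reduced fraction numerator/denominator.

P(NnhhTTAa) = 1/64

NnHhTtAa gametes: NHTA×1, NHTa×1, NHtA×1, NHta×1, NhTA×1, NhTa×1, NhtA×1, Nhta×1, nHTA×1, nHTa×1, nHtA×1, nHta×1, nhTA×1, nhTa×1, nhtA×1, nhta×1
nnHhTtAa gametes: nHTA×2, nHTa×2, nHtA×2, nHta×2, nhTA×2, nhTa×2, nhtA×2, nhta×2
NnHhTtAa×nnHhTtAa grid (16·16=256): NnHHTTAA=2 NnHHTTAa=4 NnHHTTaa=2 NnHHTtAA=4 NnHHTtAa=8 NnHHTtaa=4 NnHHttAA=2 NnHHttAa=4 NnHHttaa=2 NnHhTTAA=4 NnHhTTAa=8 NnHhTTaa=4 NnHhTtAA=8 NnHhTtAa=16 NnHhTtaa=8 NnHhttAA=4 NnHhttAa=8 NnHhttaa=4 NnhhTTAA=2 NnhhTTAa=4 NnhhTTaa=2 NnhhTtAA=4 NnhhTtAa=8 NnhhTtaa=4 NnhhttAA=2 NnhhttAa=4 Nnhhttaa=2 nnHHTTAA=2 nnHHTTAa=4 nnHHTTaa=2 nnHHTtAA=4 nnHHTtAa=8 nnHHTtaa=4 nnHHttAA=2 nnHHttAa=4 nnHHttaa=2 nnHhTTAA=4 nnHhTTAa=8 nnHhTTaa=4 nnHhTtAA=8 nnHhTtAa=16 nnHhTtaa=8 nnHhttAA=4 nnHhttAa=8 nnHhttaa=4 nnhhTTAA=2 nnhhTTAa=4 nnhhTTaa=2 nnhhTtAA=4 nnhhTtAa=8 nnhhTtaa=4 nnhhttAA=2 nnhhttAa=4 nnhhttaa=2
NnhhTTAa hits 4/256; gcd=4; 4÷4/256÷4 = 1/64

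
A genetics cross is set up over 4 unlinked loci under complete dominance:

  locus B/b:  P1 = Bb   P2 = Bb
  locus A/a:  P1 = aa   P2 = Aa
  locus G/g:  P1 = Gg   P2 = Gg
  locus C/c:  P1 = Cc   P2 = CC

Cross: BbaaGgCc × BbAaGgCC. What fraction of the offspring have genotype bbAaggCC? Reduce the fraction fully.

P(bbAaggCC) = 1/64

BbaaGgCc gametes: BaGC×2, BaGc×2, BagC×2, Bagc×2, baGC×2, baGc×2, bagC×2, bagc×2
BbAaGgCC gametes: BAGC×2, BAgC×2, BaGC×2, BagC×2, bAGC×2, bAgC×2, baGC×2, bagC×2
BbaaGgCc×BbAaGgCC grid (16·16=256): BBAaGGCC=4 BBAaGGCc=4 BBAaGgCC=8 BBAaGgCc=8 BBAaggCC=4 BBAaggCc=4 BBaaGGCC=4 BBaaGGCc=4 BBaaGgCC=8 BBaaGgCc=8 BBaaggCC=4 BBaaggCc=4 BbAaGGCC=8 BbAaGGCc=8 BbAaGgCC=16 BbAaGgCc=16 BbAaggCC=8 BbAaggCc=8 BbaaGGCC=8 BbaaGGCc=8 BbaaGgCC=16 BbaaGgCc=16 BbaaggCC=8 BbaaggCc=8 bbAaGGCC=4 bbAaGGCc=4 bbAaGgCC=8 bbAaGgCc=8 bbAaggCC=4 bbAaggCc=4 bbaaGGCC=4 bbaaGGCc=4 bbaaGgCC=8 bbaaGgCc=8 bbaaggCC=4 bbaaggCc=4
bbAaggCC hits 4/256; gcd=4; 4÷4/256÷4 = 1/64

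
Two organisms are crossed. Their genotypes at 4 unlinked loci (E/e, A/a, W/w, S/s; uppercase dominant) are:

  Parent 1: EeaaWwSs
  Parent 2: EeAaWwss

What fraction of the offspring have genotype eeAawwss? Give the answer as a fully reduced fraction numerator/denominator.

EeaaWwSs gametes: EaWS×2, EaWs×2, EawS×2, Eaws×2, eaWS×2, eaWs×2, eawS×2, eaws×2
EeAaWwss gametes: EAWs×2, EAws×2, EaWs×2, Eaws×2, eAWs×2, eAws×2, eaWs×2, eaws×2
EeaaWwSs×EeAaWwss grid (16·16=256): EEAaWWSs=4 EEAaWWss=4 EEAaWwSs=8 EEAaWwss=8 EEAawwSs=4 EEAawwss=4 EEaaWWSs=4 EEaaWWss=4 EEaaWwSs=8 EEaaWwss=8 EEaawwSs=4 EEaawwss=4 EeAaWWSs=8 EeAaWWss=8 EeAaWwSs=16 EeAaWwss=16 EeAawwSs=8 EeAawwss=8 EeaaWWSs=8 EeaaWWss=8 EeaaWwSs=16 EeaaWwss=16 EeaawwSs=8 Eeaawwss=8 eeAaWWSs=4 eeAaWWss=4 eeAaWwSs=8 eeAaWwss=8 eeAawwSs=4 eeAawwss=4 eeaaWWSs=4 eeaaWWss=4 eeaaWwSs=8 eeaaWwss=8 eeaawwSs=4 eeaawwss=4
eeAawwss hits 4/256; gcd=4; 4÷4/256÷4 = 1/64

P(eeAawwss) = 1/64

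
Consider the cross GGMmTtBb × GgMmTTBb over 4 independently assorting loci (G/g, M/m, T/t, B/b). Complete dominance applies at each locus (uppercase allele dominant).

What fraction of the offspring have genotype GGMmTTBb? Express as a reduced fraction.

P(GGMmTTBb) = 1/16

GGMmTtBb gametes: GMTB×2, GMTb×2, GMtB×2, GMtb×2, GmTB×2, GmTb×2, GmtB×2, Gmtb×2
GgMmTTBb gametes: GMTB×2, GMTb×2, GmTB×2, GmTb×2, gMTB×2, gMTb×2, gmTB×2, gmTb×2
GGMmTtBb×GgMmTTBb grid (16·16=256): GGMMTTBB=4 GGMMTTBb=8 GGMMTTbb=4 GGMMTtBB=4 GGMMTtBb=8 GGMMTtbb=4 GGMmTTBB=8 GGMmTTBb=16 GGMmTTbb=8 GGMmTtBB=8 GGMmTtBb=16 GGMmTtbb=8 GGmmTTBB=4 GGmmTTBb=8 GGmmTTbb=4 GGmmTtBB=4 GGmmTtBb=8 GGmmTtbb=4 GgMMTTBB=4 GgMMTTBb=8 GgMMTTbb=4 GgMMTtBB=4 GgMMTtBb=8 GgMMTtbb=4 GgMmTTBB=8 GgMmTTBb=16 GgMmTTbb=8 GgMmTtBB=8 GgMmTtBb=16 GgMmTtbb=8 GgmmTTBB=4 GgmmTTBb=8 GgmmTTbb=4 GgmmTtBB=4 GgmmTtBb=8 GgmmTtbb=4
GGMmTTBb hits 16/256; gcd=16; 16÷16/256÷16 = 1/16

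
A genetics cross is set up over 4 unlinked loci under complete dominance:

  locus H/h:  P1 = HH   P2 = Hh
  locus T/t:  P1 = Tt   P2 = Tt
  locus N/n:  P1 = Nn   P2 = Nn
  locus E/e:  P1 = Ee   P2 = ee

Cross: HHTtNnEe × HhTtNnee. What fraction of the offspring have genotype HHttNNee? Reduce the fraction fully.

HHTtNnEe gametes: HTNE×2, HTNe×2, HTnE×2, HTne×2, HtNE×2, HtNe×2, HtnE×2, Htne×2
HhTtNnee gametes: HTNe×2, HTne×2, HtNe×2, Htne×2, hTNe×2, hTne×2, htNe×2, htne×2
HHTtNnEe×HhTtNnee grid (16·16=256): HHTTNNEe=4 HHTTNNee=4 HHTTNnEe=8 HHTTNnee=8 HHTTnnEe=4 HHTTnnee=4 HHTtNNEe=8 HHTtNNee=8 HHTtNnEe=16 HHTtNnee=16 HHTtnnEe=8 HHTtnnee=8 HHttNNEe=4 HHttNNee=4 HHttNnEe=8 HHttNnee=8 HHttnnEe=4 HHttnnee=4 HhTTNNEe=4 HhTTNNee=4 HhTTNnEe=8 HhTTNnee=8 HhTTnnEe=4 HhTTnnee=4 HhTtNNEe=8 HhTtNNee=8 HhTtNnEe=16 HhTtNnee=16 HhTtnnEe=8 HhTtnnee=8 HhttNNEe=4 HhttNNee=4 HhttNnEe=8 HhttNnee=8 HhttnnEe=4 Hhttnnee=4
HHttNNee hits 4/256; gcd=4; 4÷4/256÷4 = 1/64

P(HHttNNee) = 1/64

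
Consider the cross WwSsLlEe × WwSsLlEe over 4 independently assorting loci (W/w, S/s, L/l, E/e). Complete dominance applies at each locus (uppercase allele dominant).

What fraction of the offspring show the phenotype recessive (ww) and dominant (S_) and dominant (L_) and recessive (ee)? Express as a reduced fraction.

P(ww S_ L_ ee) = 9/256

WwSsLlEe gametes: WSLE×1, WSLe×1, WSlE×1, WSle×1, WsLE×1, WsLe×1, WslE×1, Wsle×1, wSLE×1, wSLe×1, wSlE×1, wSle×1, wsLE×1, wsLe×1, wslE×1, wsle×1
WwSsLlEe gametes: WSLE×1, WSLe×1, WSlE×1, WSle×1, WsLE×1, WsLe×1, WslE×1, Wsle×1, wSLE×1, wSLe×1, wSlE×1, wSle×1, wsLE×1, wsLe×1, wslE×1, wsle×1
WwSsLlEe×WwSsLlEe grid (16·16=256): WWSSLLEE=1 WWSSLLEe=2 WWSSLLee=1 WWSSLlEE=2 WWSSLlEe=4 WWSSLlee=2 WWSSllEE=1 WWSSllEe=2 WWSSllee=1 WWSsLLEE=2 WWSsLLEe=4 WWSsLLee=2 WWSsLlEE=4 WWSsLlEe=8 WWSsLlee=4 WWSsllEE=2 WWSsllEe=4 WWSsllee=2 WWssLLEE=1 WWssLLEe=2 WWssLLee=1 WWssLlEE=2 WWssLlEe=4 WWssLlee=2 WWssllEE=1 WWssllEe=2 WWssllee=1 WwSSLLEE=2 WwSSLLEe=4 WwSSLLee=2 WwSSLlEE=4 WwSSLlEe=8 WwSSLlee=4 WwSSllEE=2 WwSSllEe=4 WwSSllee=2 WwSsLLEE=4 WwSsLLEe=8 WwSsLLee=4 WwSsLlEE=8 WwSsLlEe=16 WwSsLlee=8 WwSsllEE=4 WwSsllEe=8 WwSsllee=4 WwssLLEE=2 WwssLLEe=4 WwssLLee=2 WwssLlEE=4 WwssLlEe=8 WwssLlee=4 WwssllEE=2 WwssllEe=4 Wwssllee=2 wwSSLLEE=1 wwSSLLEe=2 wwSSLLee=1 wwSSLlEE=2 wwSSLlEe=4 wwSSLlee=2 wwSSllEE=1 wwSSllEe=2 wwSSllee=1 wwSsLLEE=2 wwSsLLEe=4 wwSsLLee=2 wwSsLlEE=4 wwSsLlEe=8 wwSsLlee=4 wwSsllEE=2 wwSsllEe=4 wwSsllee=2 wwssLLEE=1 wwssLLEe=2 wwssLLee=1 wwssLlEE=2 wwssLlEe=4 wwssLlee=2 wwssllEE=1 wwssllEe=2 wwssllee=1
ww S_ L_ ee hits 9/256; gcd=1; 9÷1/256÷1 = 9/256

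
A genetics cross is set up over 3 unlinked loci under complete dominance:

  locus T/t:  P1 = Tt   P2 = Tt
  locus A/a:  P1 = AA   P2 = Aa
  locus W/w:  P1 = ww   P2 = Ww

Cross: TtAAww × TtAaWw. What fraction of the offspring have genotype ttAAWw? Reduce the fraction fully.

P(ttAAWw) = 1/16

TtAAww gametes: TAw×4, tAw×4
TtAaWw gametes: TAW×1, TAw×1, TaW×1, Taw×1, tAW×1, tAw×1, taW×1, taw×1
TtAAww×TtAaWw grid (8·8=64): TTAAWw=4 TTAAww=4 TTAaWw=4 TTAaww=4 TtAAWw=8 TtAAww=8 TtAaWw=8 TtAaww=8 ttAAWw=4 ttAAww=4 ttAaWw=4 ttAaww=4
ttAAWw hits 4/64; gcd=4; 4÷4/64÷4 = 1/16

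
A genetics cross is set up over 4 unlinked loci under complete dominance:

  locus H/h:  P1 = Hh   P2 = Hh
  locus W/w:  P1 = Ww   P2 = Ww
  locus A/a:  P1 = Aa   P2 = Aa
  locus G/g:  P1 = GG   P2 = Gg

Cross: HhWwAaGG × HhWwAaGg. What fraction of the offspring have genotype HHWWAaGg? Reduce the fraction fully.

HhWwAaGG gametes: HWAG×2, HWaG×2, HwAG×2, HwaG×2, hWAG×2, hWaG×2, hwAG×2, hwaG×2
HhWwAaGg gametes: HWAG×1, HWAg×1, HWaG×1, HWag×1, HwAG×1, HwAg×1, HwaG×1, Hwag×1, hWAG×1, hWAg×1, hWaG×1, hWag×1, hwAG×1, hwAg×1, hwaG×1, hwag×1
HhWwAaGG×HhWwAaGg grid (16·16=256): HHWWAAGG=2 HHWWAAGg=2 HHWWAaGG=4 HHWWAaGg=4 HHWWaaGG=2 HHWWaaGg=2 HHWwAAGG=4 HHWwAAGg=4 HHWwAaGG=8 HHWwAaGg=8 HHWwaaGG=4 HHWwaaGg=4 HHwwAAGG=2 HHwwAAGg=2 HHwwAaGG=4 HHwwAaGg=4 HHwwaaGG=2 HHwwaaGg=2 HhWWAAGG=4 HhWWAAGg=4 HhWWAaGG=8 HhWWAaGg=8 HhWWaaGG=4 HhWWaaGg=4 HhWwAAGG=8 HhWwAAGg=8 HhWwAaGG=16 HhWwAaGg=16 HhWwaaGG=8 HhWwaaGg=8 HhwwAAGG=4 HhwwAAGg=4 HhwwAaGG=8 HhwwAaGg=8 HhwwaaGG=4 HhwwaaGg=4 hhWWAAGG=2 hhWWAAGg=2 hhWWAaGG=4 hhWWAaGg=4 hhWWaaGG=2 hhWWaaGg=2 hhWwAAGG=4 hhWwAAGg=4 hhWwAaGG=8 hhWwAaGg=8 hhWwaaGG=4 hhWwaaGg=4 hhwwAAGG=2 hhwwAAGg=2 hhwwAaGG=4 hhwwAaGg=4 hhwwaaGG=2 hhwwaaGg=2
HHWWAaGg hits 4/256; gcd=4; 4÷4/256÷4 = 1/64

P(HHWWAaGg) = 1/64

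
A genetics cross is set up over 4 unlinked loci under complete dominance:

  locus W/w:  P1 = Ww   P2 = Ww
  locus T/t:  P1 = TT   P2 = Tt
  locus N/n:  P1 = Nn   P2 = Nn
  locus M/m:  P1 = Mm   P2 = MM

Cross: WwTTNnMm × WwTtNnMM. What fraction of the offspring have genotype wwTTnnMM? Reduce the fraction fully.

P(wwTTnnMM) = 1/64

WwTTNnMm gametes: WTNM×2, WTNm×2, WTnM×2, WTnm×2, wTNM×2, wTNm×2, wTnM×2, wTnm×2
WwTtNnMM gametes: WTNM×2, WTnM×2, WtNM×2, WtnM×2, wTNM×2, wTnM×2, wtNM×2, wtnM×2
WwTTNnMm×WwTtNnMM grid (16·16=256): WWTTNNMM=4 WWTTNNMm=4 WWTTNnMM=8 WWTTNnMm=8 WWTTnnMM=4 WWTTnnMm=4 WWTtNNMM=4 WWTtNNMm=4 WWTtNnMM=8 WWTtNnMm=8 WWTtnnMM=4 WWTtnnMm=4 WwTTNNMM=8 WwTTNNMm=8 WwTTNnMM=16 WwTTNnMm=16 WwTTnnMM=8 WwTTnnMm=8 WwTtNNMM=8 WwTtNNMm=8 WwTtNnMM=16 WwTtNnMm=16 WwTtnnMM=8 WwTtnnMm=8 wwTTNNMM=4 wwTTNNMm=4 wwTTNnMM=8 wwTTNnMm=8 wwTTnnMM=4 wwTTnnMm=4 wwTtNNMM=4 wwTtNNMm=4 wwTtNnMM=8 wwTtNnMm=8 wwTtnnMM=4 wwTtnnMm=4
wwTTnnMM hits 4/256; gcd=4; 4÷4/256÷4 = 1/64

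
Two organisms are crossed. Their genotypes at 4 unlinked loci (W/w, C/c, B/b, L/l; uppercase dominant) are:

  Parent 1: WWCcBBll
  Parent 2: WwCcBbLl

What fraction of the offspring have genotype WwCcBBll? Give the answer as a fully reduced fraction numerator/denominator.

WWCcBBll gametes: WCBl×8, WcBl×8
WwCcBbLl gametes: WCBL×1, WCBl×1, WCbL×1, WCbl×1, WcBL×1, WcBl×1, WcbL×1, Wcbl×1, wCBL×1, wCBl×1, wCbL×1, wCbl×1, wcBL×1, wcBl×1, wcbL×1, wcbl×1
WWCcBBll×WwCcBbLl grid (16·16=256): WWCCBBLl=8 WWCCBBll=8 WWCCBbLl=8 WWCCBbll=8 WWCcBBLl=16 WWCcBBll=16 WWCcBbLl=16 WWCcBbll=16 WWccBBLl=8 WWccBBll=8 WWccBbLl=8 WWccBbll=8 WwCCBBLl=8 WwCCBBll=8 WwCCBbLl=8 WwCCBbll=8 WwCcBBLl=16 WwCcBBll=16 WwCcBbLl=16 WwCcBbll=16 WwccBBLl=8 WwccBBll=8 WwccBbLl=8 WwccBbll=8
WwCcBBll hits 16/256; gcd=16; 16÷16/256÷16 = 1/16

P(WwCcBBll) = 1/16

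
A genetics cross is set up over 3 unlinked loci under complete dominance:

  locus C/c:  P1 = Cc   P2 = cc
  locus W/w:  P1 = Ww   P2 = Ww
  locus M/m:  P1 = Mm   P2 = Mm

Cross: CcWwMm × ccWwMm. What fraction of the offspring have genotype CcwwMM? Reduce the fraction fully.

CcWwMm gametes: CWM×1, CWm×1, CwM×1, Cwm×1, cWM×1, cWm×1, cwM×1, cwm×1
ccWwMm gametes: cWM×2, cWm×2, cwM×2, cwm×2
CcWwMm×ccWwMm grid (8·8=64): CcWWMM=2 CcWWMm=4 CcWWmm=2 CcWwMM=4 CcWwMm=8 CcWwmm=4 CcwwMM=2 CcwwMm=4 Ccwwmm=2 ccWWMM=2 ccWWMm=4 ccWWmm=2 ccWwMM=4 ccWwMm=8 ccWwmm=4 ccwwMM=2 ccwwMm=4 ccwwmm=2
CcwwMM hits 2/64; gcd=2; 2÷2/64÷2 = 1/32

P(CcwwMM) = 1/32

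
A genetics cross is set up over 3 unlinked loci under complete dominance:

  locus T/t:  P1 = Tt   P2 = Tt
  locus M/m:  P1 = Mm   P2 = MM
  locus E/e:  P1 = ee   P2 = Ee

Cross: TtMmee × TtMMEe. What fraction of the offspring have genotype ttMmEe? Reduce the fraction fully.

TtMmee gametes: TMe×2, Tme×2, tMe×2, tme×2
TtMMEe gametes: TME×2, TMe×2, tME×2, tMe×2
TtMmee×TtMMEe grid (8·8=64): TTMMEe=4 TTMMee=4 TTMmEe=4 TTMmee=4 TtMMEe=8 TtMMee=8 TtMmEe=8 TtMmee=8 ttMMEe=4 ttMMee=4 ttMmEe=4 ttMmee=4
ttMmEe hits 4/64; gcd=4; 4÷4/64÷4 = 1/16

P(ttMmEe) = 1/16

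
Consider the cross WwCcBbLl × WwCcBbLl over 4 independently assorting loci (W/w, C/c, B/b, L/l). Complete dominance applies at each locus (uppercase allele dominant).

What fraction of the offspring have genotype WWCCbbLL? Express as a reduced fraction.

P(WWCCbbLL) = 1/256

WwCcBbLl gametes: WCBL×1, WCBl×1, WCbL×1, WCbl×1, WcBL×1, WcBl×1, WcbL×1, Wcbl×1, wCBL×1, wCBl×1, wCbL×1, wCbl×1, wcBL×1, wcBl×1, wcbL×1, wcbl×1
WwCcBbLl gametes: WCBL×1, WCBl×1, WCbL×1, WCbl×1, WcBL×1, WcBl×1, WcbL×1, Wcbl×1, wCBL×1, wCBl×1, wCbL×1, wCbl×1, wcBL×1, wcBl×1, wcbL×1, wcbl×1
WwCcBbLl×WwCcBbLl grid (16·16=256): WWCCBBLL=1 WWCCBBLl=2 WWCCBBll=1 WWCCBbLL=2 WWCCBbLl=4 WWCCBbll=2 WWCCbbLL=1 WWCCbbLl=2 WWCCbbll=1 WWCcBBLL=2 WWCcBBLl=4 WWCcBBll=2 WWCcBbLL=4 WWCcBbLl=8 WWCcBbll=4 WWCcbbLL=2 WWCcbbLl=4 WWCcbbll=2 WWccBBLL=1 WWccBBLl=2 WWccBBll=1 WWccBbLL=2 WWccBbLl=4 WWccBbll=2 WWccbbLL=1 WWccbbLl=2 WWccbbll=1 WwCCBBLL=2 WwCCBBLl=4 WwCCBBll=2 WwCCBbLL=4 WwCCBbLl=8 WwCCBbll=4 WwCCbbLL=2 WwCCbbLl=4 WwCCbbll=2 WwCcBBLL=4 WwCcBBLl=8 WwCcBBll=4 WwCcBbLL=8 WwCcBbLl=16 WwCcBbll=8 WwCcbbLL=4 WwCcbbLl=8 WwCcbbll=4 WwccBBLL=2 WwccBBLl=4 WwccBBll=2 WwccBbLL=4 WwccBbLl=8 WwccBbll=4 WwccbbLL=2 WwccbbLl=4 Wwccbbll=2 wwCCBBLL=1 wwCCBBLl=2 wwCCBBll=1 wwCCBbLL=2 wwCCBbLl=4 wwCCBbll=2 wwCCbbLL=1 wwCCbbLl=2 wwCCbbll=1 wwCcBBLL=2 wwCcBBLl=4 wwCcBBll=2 wwCcBbLL=4 wwCcBbLl=8 wwCcBbll=4 wwCcbbLL=2 wwCcbbLl=4 wwCcbbll=2 wwccBBLL=1 wwccBBLl=2 wwccBBll=1 wwccBbLL=2 wwccBbLl=4 wwccBbll=2 wwccbbLL=1 wwccbbLl=2 wwccbbll=1
WWCCbbLL hits 1/256; gcd=1; 1÷1/256÷1 = 1/256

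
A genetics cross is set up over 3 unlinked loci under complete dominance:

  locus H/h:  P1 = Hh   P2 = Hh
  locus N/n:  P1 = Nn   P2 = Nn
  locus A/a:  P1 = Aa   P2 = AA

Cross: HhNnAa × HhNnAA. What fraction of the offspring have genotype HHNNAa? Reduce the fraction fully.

P(HHNNAa) = 1/32

HhNnAa gametes: HNA×1, HNa×1, HnA×1, Hna×1, hNA×1, hNa×1, hnA×1, hna×1
HhNnAA gametes: HNA×2, HnA×2, hNA×2, hnA×2
HhNnAa×HhNnAA grid (8·8=64): HHNNAA=2 HHNNAa=2 HHNnAA=4 HHNnAa=4 HHnnAA=2 HHnnAa=2 HhNNAA=4 HhNNAa=4 HhNnAA=8 HhNnAa=8 HhnnAA=4 HhnnAa=4 hhNNAA=2 hhNNAa=2 hhNnAA=4 hhNnAa=4 hhnnAA=2 hhnnAa=2
HHNNAa hits 2/64; gcd=2; 2÷2/64÷2 = 1/32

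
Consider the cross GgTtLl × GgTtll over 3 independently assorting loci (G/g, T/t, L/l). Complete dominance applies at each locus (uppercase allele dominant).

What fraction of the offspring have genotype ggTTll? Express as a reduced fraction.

GgTtLl gametes: GTL×1, GTl×1, GtL×1, Gtl×1, gTL×1, gTl×1, gtL×1, gtl×1
GgTtll gametes: GTl×2, Gtl×2, gTl×2, gtl×2
GgTtLl×GgTtll grid (8·8=64): GGTTLl=2 GGTTll=2 GGTtLl=4 GGTtll=4 GGttLl=2 GGttll=2 GgTTLl=4 GgTTll=4 GgTtLl=8 GgTtll=8 GgttLl=4 Ggttll=4 ggTTLl=2 ggTTll=2 ggTtLl=4 ggTtll=4 ggttLl=2 ggttll=2
ggTTll hits 2/64; gcd=2; 2÷2/64÷2 = 1/32

P(ggTTll) = 1/32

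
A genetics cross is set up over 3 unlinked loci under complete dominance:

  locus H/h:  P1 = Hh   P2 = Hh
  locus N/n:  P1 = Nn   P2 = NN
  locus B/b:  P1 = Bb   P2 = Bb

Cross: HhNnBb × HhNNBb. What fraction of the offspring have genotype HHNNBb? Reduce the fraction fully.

P(HHNNBb) = 1/16

HhNnBb gametes: HNB×1, HNb×1, HnB×1, Hnb×1, hNB×1, hNb×1, hnB×1, hnb×1
HhNNBb gametes: HNB×2, HNb×2, hNB×2, hNb×2
HhNnBb×HhNNBb grid (8·8=64): HHNNBB=2 HHNNBb=4 HHNNbb=2 HHNnBB=2 HHNnBb=4 HHNnbb=2 HhNNBB=4 HhNNBb=8 HhNNbb=4 HhNnBB=4 HhNnBb=8 HhNnbb=4 hhNNBB=2 hhNNBb=4 hhNNbb=2 hhNnBB=2 hhNnBb=4 hhNnbb=2
HHNNBb hits 4/64; gcd=4; 4÷4/64÷4 = 1/16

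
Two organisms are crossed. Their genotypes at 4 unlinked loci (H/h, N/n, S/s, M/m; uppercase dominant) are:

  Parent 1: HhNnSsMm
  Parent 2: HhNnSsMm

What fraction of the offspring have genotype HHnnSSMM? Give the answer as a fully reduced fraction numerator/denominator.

HhNnSsMm gametes: HNSM×1, HNSm×1, HNsM×1, HNsm×1, HnSM×1, HnSm×1, HnsM×1, Hnsm×1, hNSM×1, hNSm×1, hNsM×1, hNsm×1, hnSM×1, hnSm×1, hnsM×1, hnsm×1
HhNnSsMm gametes: HNSM×1, HNSm×1, HNsM×1, HNsm×1, HnSM×1, HnSm×1, HnsM×1, Hnsm×1, hNSM×1, hNSm×1, hNsM×1, hNsm×1, hnSM×1, hnSm×1, hnsM×1, hnsm×1
HhNnSsMm×HhNnSsMm grid (16·16=256): HHNNSSMM=1 HHNNSSMm=2 HHNNSSmm=1 HHNNSsMM=2 HHNNSsMm=4 HHNNSsmm=2 HHNNssMM=1 HHNNssMm=2 HHNNssmm=1 HHNnSSMM=2 HHNnSSMm=4 HHNnSSmm=2 HHNnSsMM=4 HHNnSsMm=8 HHNnSsmm=4 HHNnssMM=2 HHNnssMm=4 HHNnssmm=2 HHnnSSMM=1 HHnnSSMm=2 HHnnSSmm=1 HHnnSsMM=2 HHnnSsMm=4 HHnnSsmm=2 HHnnssMM=1 HHnnssMm=2 HHnnssmm=1 HhNNSSMM=2 HhNNSSMm=4 HhNNSSmm=2 HhNNSsMM=4 HhNNSsMm=8 HhNNSsmm=4 HhNNssMM=2 HhNNssMm=4 HhNNssmm=2 HhNnSSMM=4 HhNnSSMm=8 HhNnSSmm=4 HhNnSsMM=8 HhNnSsMm=16 HhNnSsmm=8 HhNnssMM=4 HhNnssMm=8 HhNnssmm=4 HhnnSSMM=2 HhnnSSMm=4 HhnnSSmm=2 HhnnSsMM=4 HhnnSsMm=8 HhnnSsmm=4 HhnnssMM=2 HhnnssMm=4 Hhnnssmm=2 hhNNSSMM=1 hhNNSSMm=2 hhNNSSmm=1 hhNNSsMM=2 hhNNSsMm=4 hhNNSsmm=2 hhNNssMM=1 hhNNssMm=2 hhNNssmm=1 hhNnSSMM=2 hhNnSSMm=4 hhNnSSmm=2 hhNnSsMM=4 hhNnSsMm=8 hhNnSsmm=4 hhNnssMM=2 hhNnssMm=4 hhNnssmm=2 hhnnSSMM=1 hhnnSSMm=2 hhnnSSmm=1 hhnnSsMM=2 hhnnSsMm=4 hhnnSsmm=2 hhnnssMM=1 hhnnssMm=2 hhnnssmm=1
HHnnSSMM hits 1/256; gcd=1; 1÷1/256÷1 = 1/256

P(HHnnSSMM) = 1/256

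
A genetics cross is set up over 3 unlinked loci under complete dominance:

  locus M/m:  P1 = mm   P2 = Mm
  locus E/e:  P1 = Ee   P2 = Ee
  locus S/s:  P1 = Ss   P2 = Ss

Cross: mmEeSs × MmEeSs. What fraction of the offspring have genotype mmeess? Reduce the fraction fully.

mmEeSs gametes: mES×2, mEs×2, meS×2, mes×2
MmEeSs gametes: MES×1, MEs×1, MeS×1, Mes×1, mES×1, mEs×1, meS×1, mes×1
mmEeSs×MmEeSs grid (8·8=64): MmEESS=2 MmEESs=4 MmEEss=2 MmEeSS=4 MmEeSs=8 MmEess=4 MmeeSS=2 MmeeSs=4 Mmeess=2 mmEESS=2 mmEESs=4 mmEEss=2 mmEeSS=4 mmEeSs=8 mmEess=4 mmeeSS=2 mmeeSs=4 mmeess=2
mmeess hits 2/64; gcd=2; 2÷2/64÷2 = 1/32

P(mmeess) = 1/32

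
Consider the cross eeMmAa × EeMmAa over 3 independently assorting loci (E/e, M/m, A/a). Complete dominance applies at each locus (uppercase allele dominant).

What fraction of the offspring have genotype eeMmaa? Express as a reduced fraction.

eeMmAa gametes: eMA×2, eMa×2, emA×2, ema×2
EeMmAa gametes: EMA×1, EMa×1, EmA×1, Ema×1, eMA×1, eMa×1, emA×1, ema×1
eeMmAa×EeMmAa grid (8·8=64): EeMMAA=2 EeMMAa=4 EeMMaa=2 EeMmAA=4 EeMmAa=8 EeMmaa=4 EemmAA=2 EemmAa=4 Eemmaa=2 eeMMAA=2 eeMMAa=4 eeMMaa=2 eeMmAA=4 eeMmAa=8 eeMmaa=4 eemmAA=2 eemmAa=4 eemmaa=2
eeMmaa hits 4/64; gcd=4; 4÷4/64÷4 = 1/16

P(eeMmaa) = 1/16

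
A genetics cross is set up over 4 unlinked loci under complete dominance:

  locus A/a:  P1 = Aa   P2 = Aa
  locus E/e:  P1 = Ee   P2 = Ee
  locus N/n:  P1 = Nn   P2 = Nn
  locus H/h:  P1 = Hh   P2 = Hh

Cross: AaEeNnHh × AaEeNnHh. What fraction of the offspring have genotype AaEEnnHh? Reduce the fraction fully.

AaEeNnHh gametes: AENH×1, AENh×1, AEnH×1, AEnh×1, AeNH×1, AeNh×1, AenH×1, Aenh×1, aENH×1, aENh×1, aEnH×1, aEnh×1, aeNH×1, aeNh×1, aenH×1, aenh×1
AaEeNnHh gametes: AENH×1, AENh×1, AEnH×1, AEnh×1, AeNH×1, AeNh×1, AenH×1, Aenh×1, aENH×1, aENh×1, aEnH×1, aEnh×1, aeNH×1, aeNh×1, aenH×1, aenh×1
AaEeNnHh×AaEeNnHh grid (16·16=256): AAEENNHH=1 AAEENNHh=2 AAEENNhh=1 AAEENnHH=2 AAEENnHh=4 AAEENnhh=2 AAEEnnHH=1 AAEEnnHh=2 AAEEnnhh=1 AAEeNNHH=2 AAEeNNHh=4 AAEeNNhh=2 AAEeNnHH=4 AAEeNnHh=8 AAEeNnhh=4 AAEennHH=2 AAEennHh=4 AAEennhh=2 AAeeNNHH=1 AAeeNNHh=2 AAeeNNhh=1 AAeeNnHH=2 AAeeNnHh=4 AAeeNnhh=2 AAeennHH=1 AAeennHh=2 AAeennhh=1 AaEENNHH=2 AaEENNHh=4 AaEENNhh=2 AaEENnHH=4 AaEENnHh=8 AaEENnhh=4 AaEEnnHH=2 AaEEnnHh=4 AaEEnnhh=2 AaEeNNHH=4 AaEeNNHh=8 AaEeNNhh=4 AaEeNnHH=8 AaEeNnHh=16 AaEeNnhh=8 AaEennHH=4 AaEennHh=8 AaEennhh=4 AaeeNNHH=2 AaeeNNHh=4 AaeeNNhh=2 AaeeNnHH=4 AaeeNnHh=8 AaeeNnhh=4 AaeennHH=2 AaeennHh=4 Aaeennhh=2 aaEENNHH=1 aaEENNHh=2 aaEENNhh=1 aaEENnHH=2 aaEENnHh=4 aaEENnhh=2 aaEEnnHH=1 aaEEnnHh=2 aaEEnnhh=1 aaEeNNHH=2 aaEeNNHh=4 aaEeNNhh=2 aaEeNnHH=4 aaEeNnHh=8 aaEeNnhh=4 aaEennHH=2 aaEennHh=4 aaEennhh=2 aaeeNNHH=1 aaeeNNHh=2 aaeeNNhh=1 aaeeNnHH=2 aaeeNnHh=4 aaeeNnhh=2 aaeennHH=1 aaeennHh=2 aaeennhh=1
AaEEnnHh hits 4/256; gcd=4; 4÷4/256÷4 = 1/64

P(AaEEnnHh) = 1/64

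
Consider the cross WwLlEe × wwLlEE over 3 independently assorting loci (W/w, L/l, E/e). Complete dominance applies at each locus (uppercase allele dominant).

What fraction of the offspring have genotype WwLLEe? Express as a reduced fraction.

P(WwLLEe) = 1/16

WwLlEe gametes: WLE×1, WLe×1, WlE×1, Wle×1, wLE×1, wLe×1, wlE×1, wle×1
wwLlEE gametes: wLE×4, wlE×4
WwLlEe×wwLlEE grid (8·8=64): WwLLEE=4 WwLLEe=4 WwLlEE=8 WwLlEe=8 WwllEE=4 WwllEe=4 wwLLEE=4 wwLLEe=4 wwLlEE=8 wwLlEe=8 wwllEE=4 wwllEe=4
WwLLEe hits 4/64; gcd=4; 4÷4/64÷4 = 1/16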